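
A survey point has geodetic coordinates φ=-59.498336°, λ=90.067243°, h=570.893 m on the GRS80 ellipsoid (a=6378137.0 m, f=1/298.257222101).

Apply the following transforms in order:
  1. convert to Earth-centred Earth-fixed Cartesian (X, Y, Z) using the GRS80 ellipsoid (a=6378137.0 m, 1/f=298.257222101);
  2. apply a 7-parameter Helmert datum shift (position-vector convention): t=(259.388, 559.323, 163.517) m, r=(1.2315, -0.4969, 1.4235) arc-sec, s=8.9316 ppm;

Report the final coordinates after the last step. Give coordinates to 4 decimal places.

X=-3559.0204 m, Y=3246291.7538 m, Z=-5472678.7905 m

start: φ=-59.498336°, λ=90.067243°, h=570.893 m
→ ECEF (a=6378137.000, f=1/298.257222101): X=-3809.1591, Y=3245670.7925, Z=-5472812.7957
→ Helmert 7p (PV): X=-3559.0204, Y=3246291.7538, Z=-5472678.7905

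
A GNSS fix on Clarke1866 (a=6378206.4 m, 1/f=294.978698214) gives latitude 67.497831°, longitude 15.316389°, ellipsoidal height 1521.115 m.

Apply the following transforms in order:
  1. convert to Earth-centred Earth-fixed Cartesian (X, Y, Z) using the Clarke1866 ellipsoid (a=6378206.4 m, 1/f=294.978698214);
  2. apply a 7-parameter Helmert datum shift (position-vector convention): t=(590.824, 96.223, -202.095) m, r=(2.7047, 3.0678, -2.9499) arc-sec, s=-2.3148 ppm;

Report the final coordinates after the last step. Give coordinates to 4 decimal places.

start: φ=67.497831°, λ=15.316389°, h=1521.115 m
→ ECEF (a=6378206.400, f=1/294.978698214): X=2361747.2023, Y=646827.0967, Z=5871102.0931
→ Helmert 7p (PV): X=2362429.1312, Y=646811.0598, Z=5870859.7629

X=2362429.1312 m, Y=646811.0598 m, Z=5870859.7629 m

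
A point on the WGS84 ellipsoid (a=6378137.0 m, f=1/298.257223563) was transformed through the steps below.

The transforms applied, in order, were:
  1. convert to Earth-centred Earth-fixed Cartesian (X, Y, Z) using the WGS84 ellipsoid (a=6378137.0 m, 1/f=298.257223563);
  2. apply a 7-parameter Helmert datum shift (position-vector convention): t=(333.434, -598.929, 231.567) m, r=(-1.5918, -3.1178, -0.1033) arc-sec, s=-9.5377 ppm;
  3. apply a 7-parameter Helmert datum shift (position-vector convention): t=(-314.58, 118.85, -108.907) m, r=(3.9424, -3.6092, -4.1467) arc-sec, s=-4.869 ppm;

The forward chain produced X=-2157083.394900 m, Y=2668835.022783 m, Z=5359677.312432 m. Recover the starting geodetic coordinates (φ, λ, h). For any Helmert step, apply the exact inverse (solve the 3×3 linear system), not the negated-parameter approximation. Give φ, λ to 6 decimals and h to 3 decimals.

start: X=-2157083.3949, Y=2668835.0228, Z=5359677.3124 m
→ Helmert⁻¹: X=-2156739.1838, Y=2668788.2517, Z=5359799.0454
→ Helmert⁻¹: X=-2157013.5141, Y=2669370.1985, Z=5359671.8015
→ geod (Bowring, a=6378137.000): φ=57.54193800°, λ=128.94032000°, h=1352.3560 m

φ=57.541938°, λ=128.940320°, h=1352.356 m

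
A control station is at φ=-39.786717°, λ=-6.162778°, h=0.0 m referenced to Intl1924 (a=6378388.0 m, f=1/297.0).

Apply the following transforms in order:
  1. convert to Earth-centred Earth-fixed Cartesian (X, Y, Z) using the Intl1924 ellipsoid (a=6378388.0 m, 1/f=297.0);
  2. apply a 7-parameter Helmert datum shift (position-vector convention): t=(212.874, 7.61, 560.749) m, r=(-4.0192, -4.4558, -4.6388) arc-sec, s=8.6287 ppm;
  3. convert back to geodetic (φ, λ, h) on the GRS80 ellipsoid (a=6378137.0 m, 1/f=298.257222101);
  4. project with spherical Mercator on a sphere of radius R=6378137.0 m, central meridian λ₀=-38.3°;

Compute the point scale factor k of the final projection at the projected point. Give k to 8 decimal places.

1.30121422

start: φ=-39.786717°, λ=-6.162778°, h=0.000 m
→ ECEF (a=6378388.000, f=1/297.0): X=4879753.1114, Y=-526903.5288, Z=-4059884.0236
→ Helmert 7p (PV): X=4880083.9451, Y=-527089.3197, Z=-4059242.6241
→ geod (Bowring, a=6378137.000): φ=-39.77945845°, λ=-6.16451960°, h=71.3393 m
→ into merc (λ₀=-38.3°): φ=-39.77945845°, λ−λ₀=32.13548040°
scale k = 1.30121422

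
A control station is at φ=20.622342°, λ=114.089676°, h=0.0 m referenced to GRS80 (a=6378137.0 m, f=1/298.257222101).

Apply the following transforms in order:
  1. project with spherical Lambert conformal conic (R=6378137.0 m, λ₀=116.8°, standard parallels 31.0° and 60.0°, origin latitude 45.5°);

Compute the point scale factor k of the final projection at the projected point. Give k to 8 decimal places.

1.05918219

start: φ=20.622342°, λ=114.089676°, h=0.000 m
→ into lcc (λ₀=116.8°): φ=20.62234200°, λ−λ₀=-2.71032400°
scale k = 1.05918219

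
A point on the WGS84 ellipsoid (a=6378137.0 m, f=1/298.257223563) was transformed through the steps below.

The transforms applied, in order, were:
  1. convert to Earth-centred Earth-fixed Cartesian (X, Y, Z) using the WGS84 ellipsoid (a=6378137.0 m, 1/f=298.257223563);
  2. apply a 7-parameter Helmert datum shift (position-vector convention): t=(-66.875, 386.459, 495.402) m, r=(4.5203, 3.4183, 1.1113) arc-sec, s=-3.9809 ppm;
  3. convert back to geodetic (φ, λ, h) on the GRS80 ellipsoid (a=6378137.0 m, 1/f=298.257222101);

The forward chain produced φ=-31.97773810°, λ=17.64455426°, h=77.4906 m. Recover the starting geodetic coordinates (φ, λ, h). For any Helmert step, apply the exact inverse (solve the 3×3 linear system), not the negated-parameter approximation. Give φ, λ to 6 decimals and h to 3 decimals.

φ=-31.981256°, λ=17.639214°, h=319.763 m

start: φ=-31.977738°, λ=17.644554°, h=77.491 m
→ ECEF (a=6378137.000, f=1/298.257222101): X=5160664.0524, Y=1641477.0077, Z=-3358378.7716
→ Helmert⁻¹: X=5160815.9771, Y=1640995.6676, Z=-3358837.9804
→ geod (Bowring, a=6378137.000): φ=-31.98125600°, λ=17.63921400°, h=319.7630 m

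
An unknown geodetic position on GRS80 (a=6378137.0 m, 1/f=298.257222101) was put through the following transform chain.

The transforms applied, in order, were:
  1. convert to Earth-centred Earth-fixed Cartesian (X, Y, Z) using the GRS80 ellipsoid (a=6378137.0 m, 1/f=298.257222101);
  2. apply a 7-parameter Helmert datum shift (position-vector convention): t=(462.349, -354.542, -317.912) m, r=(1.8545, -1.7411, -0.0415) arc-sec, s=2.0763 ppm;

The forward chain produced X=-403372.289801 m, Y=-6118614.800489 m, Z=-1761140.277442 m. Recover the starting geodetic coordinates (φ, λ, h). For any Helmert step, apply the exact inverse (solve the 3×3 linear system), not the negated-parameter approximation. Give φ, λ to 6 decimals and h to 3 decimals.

φ=-16.124431°, λ=-93.776437°, h=2881.901 m

start: X=-403372.2898, Y=-6118614.8005, Z=-1761140.2774 m
→ Helmert⁻¹: X=-403847.4321, Y=-6118263.4672, Z=-1760760.2920
→ geod (Bowring, a=6378137.000): φ=-16.12443100°, λ=-93.77643700°, h=2881.9010 m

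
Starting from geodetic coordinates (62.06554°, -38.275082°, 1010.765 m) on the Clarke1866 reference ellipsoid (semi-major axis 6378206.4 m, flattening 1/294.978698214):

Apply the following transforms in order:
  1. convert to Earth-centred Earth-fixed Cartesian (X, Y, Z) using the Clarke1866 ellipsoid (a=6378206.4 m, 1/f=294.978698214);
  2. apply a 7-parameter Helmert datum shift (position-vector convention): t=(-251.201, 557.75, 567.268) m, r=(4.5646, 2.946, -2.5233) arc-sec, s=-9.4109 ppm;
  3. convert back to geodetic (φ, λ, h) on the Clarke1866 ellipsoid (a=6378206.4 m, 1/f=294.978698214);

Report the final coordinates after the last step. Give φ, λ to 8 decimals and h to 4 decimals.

φ=62.07080434°, λ=-38.27130010°, h=1197.4135 m

start: φ=62.065540°, λ=-38.275082°, h=1010.765 m
→ ECEF (a=6378206.400, f=1/294.978698214): X=2352264.6729, Y=-1856046.2118, Z=5612638.5788
→ Helmert 7p (PV): X=2352048.7920, Y=-1855623.9759, Z=5613078.3571
→ geod (Bowring, a=6378206.400): φ=62.07080434°, λ=-38.27130010°, h=1197.4135 m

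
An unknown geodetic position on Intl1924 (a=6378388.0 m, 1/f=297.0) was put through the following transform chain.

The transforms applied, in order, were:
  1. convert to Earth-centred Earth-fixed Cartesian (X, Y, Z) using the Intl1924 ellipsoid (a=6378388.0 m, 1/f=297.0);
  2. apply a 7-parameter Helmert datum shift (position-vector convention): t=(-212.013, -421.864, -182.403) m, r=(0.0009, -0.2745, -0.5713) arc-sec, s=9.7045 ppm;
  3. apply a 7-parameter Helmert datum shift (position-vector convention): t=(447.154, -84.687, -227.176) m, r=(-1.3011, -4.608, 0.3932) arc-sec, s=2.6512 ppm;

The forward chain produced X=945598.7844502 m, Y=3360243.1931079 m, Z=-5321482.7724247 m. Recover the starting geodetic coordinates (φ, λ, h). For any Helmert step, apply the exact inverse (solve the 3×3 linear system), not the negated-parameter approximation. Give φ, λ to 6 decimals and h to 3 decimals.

start: X=945598.7845, Y=3360243.1931, Z=-5321482.7724 m
→ Helmert⁻¹: X=945036.6528, Y=3360350.7356, Z=-5321241.4043
→ Helmert⁻¹: X=945223.1031, Y=3360742.5801, Z=-5321008.6361
→ geod (Bowring, a=6378388.000): φ=-56.90795100°, λ=74.29113700°, h=701.0600 m

φ=-56.907951°, λ=74.291137°, h=701.060 m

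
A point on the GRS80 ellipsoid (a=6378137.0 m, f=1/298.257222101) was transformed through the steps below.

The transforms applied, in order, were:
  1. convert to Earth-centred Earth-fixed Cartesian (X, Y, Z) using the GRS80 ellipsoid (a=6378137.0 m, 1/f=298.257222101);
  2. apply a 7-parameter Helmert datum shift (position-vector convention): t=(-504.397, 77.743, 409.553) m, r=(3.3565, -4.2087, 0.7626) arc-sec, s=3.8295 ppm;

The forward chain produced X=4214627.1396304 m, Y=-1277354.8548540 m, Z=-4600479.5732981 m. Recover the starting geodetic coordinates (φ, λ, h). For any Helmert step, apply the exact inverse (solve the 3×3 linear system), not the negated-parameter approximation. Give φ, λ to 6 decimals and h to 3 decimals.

start: X=4214627.1396, Y=-1277354.8549, Z=-4600479.5733 m
→ Helmert⁻¹: X=4215016.7925, Y=-1277518.1596, Z=-4600936.7232
→ geod (Bowring, a=6378137.000): φ=-46.44263100°, λ=-16.86139100°, h=2274.6340 m

φ=-46.442631°, λ=-16.861391°, h=2274.634 m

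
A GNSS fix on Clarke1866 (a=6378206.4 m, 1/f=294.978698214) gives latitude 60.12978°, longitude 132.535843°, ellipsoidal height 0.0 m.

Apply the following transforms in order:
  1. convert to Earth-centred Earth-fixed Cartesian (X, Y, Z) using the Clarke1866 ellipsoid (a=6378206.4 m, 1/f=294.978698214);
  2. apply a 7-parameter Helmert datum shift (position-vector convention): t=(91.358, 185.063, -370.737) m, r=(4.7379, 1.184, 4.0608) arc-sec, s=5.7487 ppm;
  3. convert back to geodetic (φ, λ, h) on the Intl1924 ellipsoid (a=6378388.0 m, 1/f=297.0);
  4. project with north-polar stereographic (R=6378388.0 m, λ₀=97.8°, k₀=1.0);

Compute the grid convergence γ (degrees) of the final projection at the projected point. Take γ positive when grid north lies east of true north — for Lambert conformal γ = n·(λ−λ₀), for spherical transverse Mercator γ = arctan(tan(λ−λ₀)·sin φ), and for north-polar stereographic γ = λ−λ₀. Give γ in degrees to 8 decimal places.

34.73462859

start: φ=60.129780°, λ=132.535843°, h=0.000 m
→ ECEF (a=6378206.400, f=1/294.978698214): X=-2153019.4878, Y=2346659.5251, Z=5507495.2157
→ Helmert 7p (PV): X=-2152955.0922, Y=2346689.1831, Z=5507222.4015
→ geod (Bowring, a=6378388.000): φ=60.12759108°, λ=132.53462859°, h=-539.0691 m
→ into stereo (λ₀=97.8°): φ=60.12759108°, λ−λ₀=34.73462859°
convergence γ = 34.73462859°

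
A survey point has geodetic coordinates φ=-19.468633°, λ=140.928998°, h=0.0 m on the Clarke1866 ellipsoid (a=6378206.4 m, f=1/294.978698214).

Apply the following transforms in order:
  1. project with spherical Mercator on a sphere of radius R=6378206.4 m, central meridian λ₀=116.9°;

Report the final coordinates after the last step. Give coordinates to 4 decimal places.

start: φ=-19.468633°, λ=140.928998°, h=0.000 m
→ merc (R=6378206.4, λ₀=116.9°): E=2674924.9270, N=-2210212.3631

E=2674924.9270 m, N=-2210212.3631 m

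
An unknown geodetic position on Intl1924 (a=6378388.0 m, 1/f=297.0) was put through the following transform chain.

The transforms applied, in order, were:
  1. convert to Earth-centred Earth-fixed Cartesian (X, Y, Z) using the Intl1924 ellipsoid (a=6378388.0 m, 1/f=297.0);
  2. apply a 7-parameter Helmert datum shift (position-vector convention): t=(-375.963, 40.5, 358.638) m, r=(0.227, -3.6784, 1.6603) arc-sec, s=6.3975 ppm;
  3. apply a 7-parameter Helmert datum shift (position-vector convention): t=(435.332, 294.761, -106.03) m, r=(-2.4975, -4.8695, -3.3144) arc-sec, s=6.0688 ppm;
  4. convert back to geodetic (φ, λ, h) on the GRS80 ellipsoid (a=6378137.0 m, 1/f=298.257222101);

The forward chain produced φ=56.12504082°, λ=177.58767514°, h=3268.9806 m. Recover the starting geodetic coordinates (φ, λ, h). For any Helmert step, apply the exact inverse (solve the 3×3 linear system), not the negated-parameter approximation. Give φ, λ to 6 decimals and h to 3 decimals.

φ=56.126595°, λ=177.594343°, h=2817.837 m

start: φ=56.125041°, λ=177.587675°, h=3268.981 m
→ ECEF (a=6378137.000, f=1/298.257222101): X=-3561954.4522, Y=150057.6866, Z=5274929.0417
→ Helmert⁻¹: X=-3562246.0351, Y=149640.9042, Z=5275088.9682
→ Helmert⁻¹: X=-3561752.0139, Y=149633.9220, Z=5274759.9387
→ geod (Bowring, a=6378388.000): φ=56.12659500°, λ=177.59434300°, h=2817.8370 m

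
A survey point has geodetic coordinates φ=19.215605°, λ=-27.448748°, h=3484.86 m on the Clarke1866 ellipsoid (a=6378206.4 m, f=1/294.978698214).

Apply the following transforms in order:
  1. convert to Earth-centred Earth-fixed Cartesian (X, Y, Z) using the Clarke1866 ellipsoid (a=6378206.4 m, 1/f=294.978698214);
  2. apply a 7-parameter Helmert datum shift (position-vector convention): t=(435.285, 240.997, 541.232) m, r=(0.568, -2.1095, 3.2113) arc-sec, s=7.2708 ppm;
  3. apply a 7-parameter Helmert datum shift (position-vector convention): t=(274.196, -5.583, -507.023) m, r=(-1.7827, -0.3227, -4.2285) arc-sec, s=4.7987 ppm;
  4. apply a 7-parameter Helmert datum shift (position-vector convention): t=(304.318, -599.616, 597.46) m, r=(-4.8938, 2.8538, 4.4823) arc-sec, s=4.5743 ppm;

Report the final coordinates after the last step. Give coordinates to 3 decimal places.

X=5350858.506 m, Y=-2779059.399 m, Z=2087660.389 m

start: φ=19.215605°, λ=-27.448748°, h=3484.860 m
→ ECEF (a=6378206.400, f=1/294.978698214): X=5349704.7108, Y=-2778800.6396, Z=2086922.6387
→ Helmert 7p (PV): X=5350200.8120, Y=-2778502.3044, Z=2087526.1047
→ Helmert 7p (PV): X=5350440.4555, Y=-2778612.8600, Z=2087061.4836
→ Helmert 7p (PV): X=5350858.5057, Y=-2779059.3988, Z=2087660.3886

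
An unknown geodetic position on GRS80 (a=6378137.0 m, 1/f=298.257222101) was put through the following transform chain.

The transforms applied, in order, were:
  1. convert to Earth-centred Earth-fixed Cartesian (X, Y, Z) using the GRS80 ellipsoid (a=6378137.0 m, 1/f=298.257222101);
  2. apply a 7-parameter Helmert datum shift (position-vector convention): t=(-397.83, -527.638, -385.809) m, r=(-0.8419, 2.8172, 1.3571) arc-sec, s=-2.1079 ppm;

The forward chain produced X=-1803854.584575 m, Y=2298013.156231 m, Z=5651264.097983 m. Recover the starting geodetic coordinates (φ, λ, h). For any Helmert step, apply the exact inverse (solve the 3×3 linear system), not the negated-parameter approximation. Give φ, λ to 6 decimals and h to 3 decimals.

start: X=-1803854.5846, Y=2298013.1562, Z=5651264.0980 m
→ Helmert⁻¹: X=-1803522.6243, Y=2298534.4374, Z=5651646.5691
→ geod (Bowring, a=6378137.000): φ=62.81982800°, λ=128.11915800°, h=914.6010 m

φ=62.819828°, λ=128.119158°, h=914.601 m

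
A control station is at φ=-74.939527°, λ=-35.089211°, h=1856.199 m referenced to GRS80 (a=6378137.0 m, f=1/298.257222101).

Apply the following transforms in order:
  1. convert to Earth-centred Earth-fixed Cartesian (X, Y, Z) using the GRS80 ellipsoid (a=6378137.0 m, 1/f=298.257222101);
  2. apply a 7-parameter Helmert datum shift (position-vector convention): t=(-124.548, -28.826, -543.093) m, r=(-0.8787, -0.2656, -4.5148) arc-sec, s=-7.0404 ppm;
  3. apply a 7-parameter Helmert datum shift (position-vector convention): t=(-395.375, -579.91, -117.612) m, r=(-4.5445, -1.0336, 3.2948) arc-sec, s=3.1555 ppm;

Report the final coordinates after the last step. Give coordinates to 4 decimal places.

X=1360241.5514 m, Y=-956731.4373 m, Z=-6139410.8383 m

start: φ=-74.939527°, λ=-35.089211°, h=1856.199 m
→ ECEF (a=6378137.000, f=1/298.257222101): X=1360733.7449, Y=-955956.9492, Z=-6138807.6867
→ Helmert 7p (PV): X=1360586.5973, Y=-956034.9804, Z=-6139301.7355
→ Helmert 7p (PV): X=1360241.5514, Y=-956731.4373, Z=-6139410.8383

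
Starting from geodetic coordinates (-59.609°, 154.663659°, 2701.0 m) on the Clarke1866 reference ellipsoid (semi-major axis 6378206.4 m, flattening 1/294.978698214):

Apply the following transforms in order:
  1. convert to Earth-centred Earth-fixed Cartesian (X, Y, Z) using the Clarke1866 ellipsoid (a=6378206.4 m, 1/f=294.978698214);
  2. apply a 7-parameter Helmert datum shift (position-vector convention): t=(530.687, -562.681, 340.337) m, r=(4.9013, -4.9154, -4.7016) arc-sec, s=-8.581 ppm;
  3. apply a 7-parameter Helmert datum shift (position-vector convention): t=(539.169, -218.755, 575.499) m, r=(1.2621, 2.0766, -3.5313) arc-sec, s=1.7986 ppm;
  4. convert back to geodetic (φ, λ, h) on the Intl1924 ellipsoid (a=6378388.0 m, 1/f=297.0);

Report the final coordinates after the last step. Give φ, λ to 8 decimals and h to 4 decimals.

φ=-59.61374773°, λ=154.66257850°, h=918.9627 m

start: φ=-59.609000°, λ=154.663659°, h=2701.000 m
→ ECEF (a=6378206.400, f=1/294.978698214): X=-2924955.9951, Y=1384890.7925, Z=-5480700.0727
→ Helmert 7p (PV): X=-2924238.0353, Y=1384513.1309, Z=-5480349.5007
→ Helmert 7p (PV): X=-2923735.5969, Y=1384380.4632, Z=-5479745.9468
→ geod (Bowring, a=6378388.000): φ=-59.61374773°, λ=154.66257850°, h=918.9627 m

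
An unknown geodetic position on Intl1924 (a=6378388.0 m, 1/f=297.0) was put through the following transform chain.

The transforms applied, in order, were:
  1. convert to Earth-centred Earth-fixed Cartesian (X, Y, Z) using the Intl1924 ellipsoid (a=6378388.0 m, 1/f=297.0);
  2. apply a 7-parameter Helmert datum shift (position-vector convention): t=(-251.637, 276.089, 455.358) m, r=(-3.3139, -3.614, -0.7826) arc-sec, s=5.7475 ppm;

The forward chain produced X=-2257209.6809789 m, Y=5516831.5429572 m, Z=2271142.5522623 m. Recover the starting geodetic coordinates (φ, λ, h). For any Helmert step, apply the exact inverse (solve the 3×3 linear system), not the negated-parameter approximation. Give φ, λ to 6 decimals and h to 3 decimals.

start: X=-2257209.6810, Y=5516831.5430, Z=2271142.5523 m
→ Helmert⁻¹: X=-2256926.2154, Y=5516478.7014, Z=2270802.3166
→ geod (Bowring, a=6378388.000): φ=20.98506800°, λ=112.25066900°, h=2574.5100 m

φ=20.985068°, λ=112.250669°, h=2574.510 m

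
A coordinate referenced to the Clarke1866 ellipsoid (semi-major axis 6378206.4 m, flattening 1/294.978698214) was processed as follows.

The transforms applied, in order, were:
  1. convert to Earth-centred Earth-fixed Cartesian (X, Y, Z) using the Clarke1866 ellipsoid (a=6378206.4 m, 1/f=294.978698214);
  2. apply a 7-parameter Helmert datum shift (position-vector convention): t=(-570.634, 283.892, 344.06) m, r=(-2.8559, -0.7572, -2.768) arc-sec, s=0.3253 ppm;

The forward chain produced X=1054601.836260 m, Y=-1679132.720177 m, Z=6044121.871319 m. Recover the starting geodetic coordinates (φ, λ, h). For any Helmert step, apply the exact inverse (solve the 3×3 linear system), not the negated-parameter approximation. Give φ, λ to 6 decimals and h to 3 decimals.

start: X=1054601.8363, Y=-1679132.7202, Z=6044121.8713 m
→ Helmert⁻¹: X=1055216.8518, Y=-1679485.5857, Z=6043748.7178
→ geod (Bowring, a=6378206.400): φ=71.94585300°, λ=-57.85895000°, h=2223.7380 m

φ=71.945853°, λ=-57.858950°, h=2223.738 m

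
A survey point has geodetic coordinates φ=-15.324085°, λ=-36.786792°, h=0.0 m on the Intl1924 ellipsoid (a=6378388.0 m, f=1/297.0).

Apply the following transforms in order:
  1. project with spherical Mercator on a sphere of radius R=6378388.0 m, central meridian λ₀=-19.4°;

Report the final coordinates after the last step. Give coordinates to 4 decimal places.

E=-1935564.9996 m, N=-1726646.2531 m

start: φ=-15.324085°, λ=-36.786792°, h=0.000 m
→ merc (R=6378388.0, λ₀=-19.4°): E=-1935564.9996, N=-1726646.2531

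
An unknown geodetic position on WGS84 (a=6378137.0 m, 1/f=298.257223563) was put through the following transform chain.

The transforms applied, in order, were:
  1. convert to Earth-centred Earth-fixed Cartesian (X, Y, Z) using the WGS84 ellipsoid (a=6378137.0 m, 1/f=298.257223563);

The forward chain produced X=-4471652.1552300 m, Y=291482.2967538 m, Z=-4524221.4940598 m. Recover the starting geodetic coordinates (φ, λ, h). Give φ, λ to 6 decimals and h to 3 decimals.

start: X=-4471652.1552, Y=291482.2968, Z=-4524221.4941 m
→ geod (Bowring, a=6378137.000): φ=-45.46647900°, λ=176.27048100°, h=511.1220 m

φ=-45.466479°, λ=176.270481°, h=511.122 m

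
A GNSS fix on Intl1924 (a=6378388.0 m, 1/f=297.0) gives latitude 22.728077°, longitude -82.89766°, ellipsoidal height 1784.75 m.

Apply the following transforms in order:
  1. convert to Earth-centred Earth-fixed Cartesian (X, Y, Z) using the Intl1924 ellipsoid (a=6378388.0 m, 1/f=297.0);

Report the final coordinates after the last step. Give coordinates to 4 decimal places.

start: φ=22.728077°, λ=-82.897660°, h=1784.750 m
→ ECEF (a=6378388.000, f=1/297.0): X=727966.9327, Y=-5842522.2607, Z=2449693.4012

X=727966.9327 m, Y=-5842522.2607 m, Z=2449693.4012 m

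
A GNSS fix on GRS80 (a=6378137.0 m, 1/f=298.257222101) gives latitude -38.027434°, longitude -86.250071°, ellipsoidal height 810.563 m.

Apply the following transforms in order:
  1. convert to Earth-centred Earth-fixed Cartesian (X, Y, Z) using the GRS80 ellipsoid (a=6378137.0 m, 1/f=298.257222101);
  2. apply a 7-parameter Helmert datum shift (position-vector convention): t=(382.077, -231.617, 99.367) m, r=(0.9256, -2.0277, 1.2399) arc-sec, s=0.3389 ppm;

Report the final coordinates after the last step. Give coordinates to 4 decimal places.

start: φ=-38.027434°, λ=-86.250071°, h=810.563 m
→ ECEF (a=6378137.000, f=1/298.257222101): X=329049.5120, Y=-5020420.7377, Z=-3908342.4169
→ Helmert 7p (PV): X=329500.3005, Y=-5020634.5397, Z=-3908263.6685

X=329500.3005 m, Y=-5020634.5397 m, Z=-3908263.6685 m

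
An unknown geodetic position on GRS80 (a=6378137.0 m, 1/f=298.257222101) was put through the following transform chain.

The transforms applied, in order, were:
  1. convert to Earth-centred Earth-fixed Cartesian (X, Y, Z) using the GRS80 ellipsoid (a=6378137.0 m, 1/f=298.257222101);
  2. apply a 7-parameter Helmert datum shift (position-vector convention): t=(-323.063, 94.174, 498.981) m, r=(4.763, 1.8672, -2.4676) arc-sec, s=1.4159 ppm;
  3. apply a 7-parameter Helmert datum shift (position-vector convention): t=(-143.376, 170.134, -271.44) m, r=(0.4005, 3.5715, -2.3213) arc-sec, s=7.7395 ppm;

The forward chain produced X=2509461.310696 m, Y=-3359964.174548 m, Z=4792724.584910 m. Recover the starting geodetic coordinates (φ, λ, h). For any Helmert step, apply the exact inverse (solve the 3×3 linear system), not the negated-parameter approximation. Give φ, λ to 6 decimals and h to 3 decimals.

φ=49.001866°, λ=-53.241124°, h=2528.796 m

start: X=2509461.3107, Y=-3359964.1745, Z=4792724.5849 m
→ Helmert⁻¹: X=2509540.0864, Y=-3360070.7542, Z=4793008.9070
→ Helmert⁻¹: X=2509856.4077, Y=-3360019.4752, Z=4792603.4491
→ geod (Bowring, a=6378137.000): φ=49.00186600°, λ=-53.24112400°, h=2528.7960 m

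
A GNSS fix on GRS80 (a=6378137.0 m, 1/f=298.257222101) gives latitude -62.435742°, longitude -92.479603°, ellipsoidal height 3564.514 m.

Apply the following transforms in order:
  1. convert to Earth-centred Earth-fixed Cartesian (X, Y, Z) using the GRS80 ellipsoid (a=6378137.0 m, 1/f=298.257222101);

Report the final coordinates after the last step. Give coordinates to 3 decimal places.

X=-128098.832 m, Y=-2958110.525 m, Z=-5634310.850 m

start: φ=-62.435742°, λ=-92.479603°, h=3564.514 m
→ ECEF (a=6378137.000, f=1/298.257222101): X=-128098.8317, Y=-2958110.5255, Z=-5634310.8499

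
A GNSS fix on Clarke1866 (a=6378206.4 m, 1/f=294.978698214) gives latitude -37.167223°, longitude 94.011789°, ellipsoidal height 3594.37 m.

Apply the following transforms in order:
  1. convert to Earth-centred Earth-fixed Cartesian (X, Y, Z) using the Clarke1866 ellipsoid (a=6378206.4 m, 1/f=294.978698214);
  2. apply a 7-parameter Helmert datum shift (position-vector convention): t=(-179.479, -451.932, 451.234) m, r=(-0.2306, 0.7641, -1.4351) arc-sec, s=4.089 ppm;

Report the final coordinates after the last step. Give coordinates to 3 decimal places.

start: φ=-37.167223°, λ=94.011789°, h=3594.370 m
→ ECEF (a=6378206.400, f=1/294.978698214): X=-356230.5416, Y=5079315.1054, Z=-3834176.8542
→ Helmert 7p (PV): X=-356390.3410, Y=5078882.1347, Z=-3833745.6571

X=-356390.341 m, Y=5078882.135 m, Z=-3833745.657 m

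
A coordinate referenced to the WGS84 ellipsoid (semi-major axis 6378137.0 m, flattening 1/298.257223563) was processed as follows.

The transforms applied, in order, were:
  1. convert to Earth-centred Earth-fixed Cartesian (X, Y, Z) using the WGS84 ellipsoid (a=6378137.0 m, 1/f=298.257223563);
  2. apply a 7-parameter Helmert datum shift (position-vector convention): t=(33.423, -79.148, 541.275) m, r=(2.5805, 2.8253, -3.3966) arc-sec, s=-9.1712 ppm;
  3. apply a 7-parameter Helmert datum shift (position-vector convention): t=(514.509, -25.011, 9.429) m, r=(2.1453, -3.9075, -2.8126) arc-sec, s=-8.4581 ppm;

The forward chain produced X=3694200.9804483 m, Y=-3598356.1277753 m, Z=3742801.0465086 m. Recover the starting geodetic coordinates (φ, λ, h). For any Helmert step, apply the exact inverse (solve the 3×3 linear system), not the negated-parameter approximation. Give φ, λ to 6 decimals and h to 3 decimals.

φ=36.152990°, λ=-44.247874°, h=792.116 m

start: X=3694200.9804, Y=-3598356.1278, Z=3742801.0465 m
→ Helmert⁻¹: X=3693837.6826, Y=-3598272.2557, Z=3742790.7229
→ Helmert⁻¹: X=3693846.1264, Y=-3598118.4611, Z=3742379.3800
→ geod (Bowring, a=6378137.000): φ=36.15299000°, λ=-44.24787400°, h=792.1160 m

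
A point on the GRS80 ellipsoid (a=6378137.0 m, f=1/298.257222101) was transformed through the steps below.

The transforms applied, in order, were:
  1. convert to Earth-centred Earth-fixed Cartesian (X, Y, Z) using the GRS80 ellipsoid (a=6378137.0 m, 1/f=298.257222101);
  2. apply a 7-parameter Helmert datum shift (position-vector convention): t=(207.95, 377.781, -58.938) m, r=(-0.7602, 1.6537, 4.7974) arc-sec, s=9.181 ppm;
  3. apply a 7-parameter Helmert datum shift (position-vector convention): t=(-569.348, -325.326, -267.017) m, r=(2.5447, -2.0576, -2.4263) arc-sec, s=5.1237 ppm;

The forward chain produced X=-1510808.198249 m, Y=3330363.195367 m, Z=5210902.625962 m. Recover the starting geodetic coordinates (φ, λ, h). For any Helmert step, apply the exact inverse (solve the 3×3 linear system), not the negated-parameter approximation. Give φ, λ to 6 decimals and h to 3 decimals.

φ=55.122104°, λ=114.395349°, h=2388.906 m

start: X=-1510808.1982, Y=3330363.1954, Z=5210902.6260 m
→ Helmert⁻¹: X=-1510218.3080, Y=3330717.9811, Z=5211116.9166
→ Helmert⁻¹: X=-1510376.7122, Y=3330325.5476, Z=5211128.1761
→ geod (Bowring, a=6378137.000): φ=55.12210400°, λ=114.39534900°, h=2388.9060 m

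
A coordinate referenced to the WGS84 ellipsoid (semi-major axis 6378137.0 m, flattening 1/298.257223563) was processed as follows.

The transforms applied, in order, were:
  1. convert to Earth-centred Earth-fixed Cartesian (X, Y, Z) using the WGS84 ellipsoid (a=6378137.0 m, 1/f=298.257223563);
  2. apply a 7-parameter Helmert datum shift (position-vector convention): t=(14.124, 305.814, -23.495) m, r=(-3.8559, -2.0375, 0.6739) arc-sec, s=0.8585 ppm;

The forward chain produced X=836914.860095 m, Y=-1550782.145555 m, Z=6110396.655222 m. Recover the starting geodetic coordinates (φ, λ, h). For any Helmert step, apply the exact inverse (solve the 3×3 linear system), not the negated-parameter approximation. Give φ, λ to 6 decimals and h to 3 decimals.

start: X=836914.8601, Y=-1550782.1456, Z=6110396.6552 m
→ Helmert⁻¹: X=836955.3084, Y=-1551203.5894, Z=6110377.6388
→ geod (Bowring, a=6378137.000): φ=74.01151600°, λ=-61.65082200°, h=1128.4420 m

φ=74.011516°, λ=-61.650822°, h=1128.442 m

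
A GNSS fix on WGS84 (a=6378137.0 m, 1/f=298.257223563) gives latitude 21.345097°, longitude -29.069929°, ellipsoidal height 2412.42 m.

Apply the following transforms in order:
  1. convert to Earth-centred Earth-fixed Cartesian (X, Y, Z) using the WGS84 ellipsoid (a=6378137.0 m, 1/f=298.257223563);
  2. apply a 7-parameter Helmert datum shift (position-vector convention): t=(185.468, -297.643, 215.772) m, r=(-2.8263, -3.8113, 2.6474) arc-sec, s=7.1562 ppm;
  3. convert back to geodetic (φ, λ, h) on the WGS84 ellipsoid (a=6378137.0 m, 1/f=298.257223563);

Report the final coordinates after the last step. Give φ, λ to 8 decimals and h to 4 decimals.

φ=21.34721567°, λ=-29.07076546°, h=2822.6154 m

start: φ=21.345097°, λ=-29.069929°, h=2412.420 m
→ ECEF (a=6378137.000, f=1/298.257223563): X=5196540.0448, Y=-2888785.8675, Z=2307902.7232
→ Helmert 7p (PV): X=5196757.1329, Y=-2889005.8617, Z=2308270.6151
→ geod (Bowring, a=6378137.000): φ=21.34721567°, λ=-29.07076546°, h=2822.6154 m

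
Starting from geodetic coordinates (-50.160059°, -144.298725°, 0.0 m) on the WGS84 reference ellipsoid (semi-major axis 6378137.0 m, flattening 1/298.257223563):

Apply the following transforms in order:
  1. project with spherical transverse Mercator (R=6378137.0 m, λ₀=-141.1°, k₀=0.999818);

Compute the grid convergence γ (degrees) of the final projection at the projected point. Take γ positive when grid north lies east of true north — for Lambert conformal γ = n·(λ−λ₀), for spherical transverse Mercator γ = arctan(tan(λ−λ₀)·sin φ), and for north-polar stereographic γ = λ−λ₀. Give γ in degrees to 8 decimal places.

2.45714722

start: φ=-50.160059°, λ=-144.298725°, h=0.000 m
→ into tm (λ₀=-141.1°): φ=-50.16005900°, λ−λ₀=-3.19872500°
convergence γ = 2.45714722°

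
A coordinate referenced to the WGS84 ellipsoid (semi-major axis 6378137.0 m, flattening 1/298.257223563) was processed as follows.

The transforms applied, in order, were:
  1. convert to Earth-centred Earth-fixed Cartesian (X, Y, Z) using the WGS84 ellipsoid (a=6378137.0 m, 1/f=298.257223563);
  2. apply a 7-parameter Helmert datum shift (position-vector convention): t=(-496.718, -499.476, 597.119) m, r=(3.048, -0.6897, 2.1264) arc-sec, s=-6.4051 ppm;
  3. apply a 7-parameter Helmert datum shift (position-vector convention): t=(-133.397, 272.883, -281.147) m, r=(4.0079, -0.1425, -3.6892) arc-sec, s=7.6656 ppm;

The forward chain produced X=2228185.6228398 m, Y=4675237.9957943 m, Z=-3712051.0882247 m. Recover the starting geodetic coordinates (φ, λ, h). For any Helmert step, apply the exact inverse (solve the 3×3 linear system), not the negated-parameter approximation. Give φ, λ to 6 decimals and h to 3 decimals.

φ=-35.814831°, λ=64.512624°, h=1676.536 m

start: X=2228185.6228, Y=4675237.9958, Z=-3712051.0882 m
→ Helmert⁻¹: X=2228215.7602, Y=4674897.0059, Z=-3711833.8651
→ Helmert⁻¹: X=2228762.5381, Y=4675348.5914, Z=-3712531.3034
→ geod (Bowring, a=6378137.000): φ=-35.81483100°, λ=64.51262400°, h=1676.5360 m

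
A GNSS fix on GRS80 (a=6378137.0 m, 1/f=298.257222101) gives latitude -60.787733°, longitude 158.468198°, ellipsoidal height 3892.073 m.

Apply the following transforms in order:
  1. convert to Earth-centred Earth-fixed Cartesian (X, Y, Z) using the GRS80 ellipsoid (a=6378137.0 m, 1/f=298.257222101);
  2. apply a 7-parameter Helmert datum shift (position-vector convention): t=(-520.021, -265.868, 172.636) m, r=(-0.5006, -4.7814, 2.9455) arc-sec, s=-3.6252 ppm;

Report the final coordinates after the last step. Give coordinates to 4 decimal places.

start: φ=-60.787733°, λ=158.468198°, h=3892.073 m
→ ECEF (a=6378137.000, f=1/298.257222101): X=-2904774.7636, Y=1146084.0826, Z=-5547234.4986
→ Helmert 7p (PV): X=-2905172.0311, Y=1145759.1163, Z=-5547111.8693

X=-2905172.0311 m, Y=1145759.1163 m, Z=-5547111.8693 m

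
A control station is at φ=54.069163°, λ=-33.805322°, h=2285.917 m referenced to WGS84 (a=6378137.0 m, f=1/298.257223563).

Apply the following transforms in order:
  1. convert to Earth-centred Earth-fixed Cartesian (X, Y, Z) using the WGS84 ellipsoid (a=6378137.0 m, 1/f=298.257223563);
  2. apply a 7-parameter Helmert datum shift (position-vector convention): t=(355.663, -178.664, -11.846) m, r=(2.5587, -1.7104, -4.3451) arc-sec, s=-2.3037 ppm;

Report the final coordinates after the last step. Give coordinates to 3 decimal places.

start: φ=54.069163°, λ=-33.805322°, h=2285.917 m
→ ECEF (a=6378137.000, f=1/298.257223563): X=3117930.5079, Y=-2087691.9789, Z=5143115.9451
→ Helmert 7p (PV): X=3118192.3617, Y=-2087995.3144, Z=5143092.2079

X=3118192.362 m, Y=-2087995.314 m, Z=5143092.208 m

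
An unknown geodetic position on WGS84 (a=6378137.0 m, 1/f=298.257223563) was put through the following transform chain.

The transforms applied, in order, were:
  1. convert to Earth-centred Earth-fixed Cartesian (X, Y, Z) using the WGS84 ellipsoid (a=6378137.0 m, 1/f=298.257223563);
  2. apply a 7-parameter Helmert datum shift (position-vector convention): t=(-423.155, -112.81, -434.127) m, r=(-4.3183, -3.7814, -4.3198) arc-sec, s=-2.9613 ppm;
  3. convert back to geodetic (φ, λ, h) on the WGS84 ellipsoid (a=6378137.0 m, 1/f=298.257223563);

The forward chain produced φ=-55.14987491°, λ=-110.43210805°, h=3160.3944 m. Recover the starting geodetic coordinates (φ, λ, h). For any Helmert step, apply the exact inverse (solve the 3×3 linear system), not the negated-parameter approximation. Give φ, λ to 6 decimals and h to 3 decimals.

φ=-55.150270°, λ=-110.427310°, h=2678.435 m

start: φ=-55.149875°, λ=-110.432108°, h=3160.394 m
→ ECEF (a=6378137.000, f=1/298.257223563): X=-1275852.5060, Y=-3424788.3946, Z=-5213529.2273
→ Helmert⁻¹: X=-1275456.9780, Y=-3424603.2968, Z=-5213158.8517
→ geod (Bowring, a=6378137.000): φ=-55.15027000°, λ=-110.42731000°, h=2678.4350 m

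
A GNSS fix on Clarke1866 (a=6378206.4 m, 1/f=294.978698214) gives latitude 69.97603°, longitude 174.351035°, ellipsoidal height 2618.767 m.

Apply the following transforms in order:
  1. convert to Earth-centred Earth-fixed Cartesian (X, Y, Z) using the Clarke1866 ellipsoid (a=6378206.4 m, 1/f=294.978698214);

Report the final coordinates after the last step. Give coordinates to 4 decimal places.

X=-2180790.7208 m, Y=215710.1802 m, Z=5972400.7402 m

start: φ=69.976030°, λ=174.351035°, h=2618.767 m
→ ECEF (a=6378206.400, f=1/294.978698214): X=-2180790.7208, Y=215710.1802, Z=5972400.7402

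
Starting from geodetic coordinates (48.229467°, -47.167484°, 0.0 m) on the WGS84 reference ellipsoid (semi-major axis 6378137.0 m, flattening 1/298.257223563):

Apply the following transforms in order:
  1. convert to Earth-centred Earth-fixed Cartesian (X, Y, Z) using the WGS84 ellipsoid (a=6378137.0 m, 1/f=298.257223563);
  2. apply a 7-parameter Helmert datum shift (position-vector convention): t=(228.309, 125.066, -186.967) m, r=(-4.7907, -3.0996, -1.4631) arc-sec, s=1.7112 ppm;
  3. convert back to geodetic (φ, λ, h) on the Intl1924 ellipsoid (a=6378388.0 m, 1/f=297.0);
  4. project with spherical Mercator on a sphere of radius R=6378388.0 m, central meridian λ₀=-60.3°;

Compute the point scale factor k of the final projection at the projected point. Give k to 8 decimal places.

1.50119005

start: φ=48.229467°, λ=-47.167484°, h=0.000 m
→ ECEF (a=6378137.000, f=1/298.257223563): X=2893964.9913, Y=-3121642.4287, Z=4733911.1966
→ Helmert 7p (PV): X=2894104.9716, Y=-3121433.2824, Z=4733848.3220
→ geod (Bowring, a=6378388.000): φ=48.23029750°, λ=-47.16418834°, h=-285.9164 m
→ into merc (λ₀=-60.3°): φ=48.23029750°, λ−λ₀=13.13581166°
scale k = 1.50119005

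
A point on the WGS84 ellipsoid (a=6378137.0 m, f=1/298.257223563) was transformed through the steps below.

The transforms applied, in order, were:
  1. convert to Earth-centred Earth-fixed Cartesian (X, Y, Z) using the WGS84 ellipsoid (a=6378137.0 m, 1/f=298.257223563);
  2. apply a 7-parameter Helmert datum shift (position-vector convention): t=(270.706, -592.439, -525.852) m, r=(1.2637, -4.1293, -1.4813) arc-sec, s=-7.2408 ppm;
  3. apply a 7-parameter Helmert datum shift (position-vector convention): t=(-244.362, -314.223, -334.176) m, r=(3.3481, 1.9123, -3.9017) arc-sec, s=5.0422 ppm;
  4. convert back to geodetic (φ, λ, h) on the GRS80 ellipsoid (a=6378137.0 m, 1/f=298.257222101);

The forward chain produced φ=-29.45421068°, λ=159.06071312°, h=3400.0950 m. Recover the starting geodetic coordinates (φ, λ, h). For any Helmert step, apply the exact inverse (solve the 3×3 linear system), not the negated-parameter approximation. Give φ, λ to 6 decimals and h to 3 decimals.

start: φ=-29.454211°, λ=159.060713°, h=3400.095 m
→ ECEF (a=6378137.000, f=1/298.257222101): X=-5193952.3063, Y=1987459.3313, Z=-3119508.2030
→ Helmert⁻¹: X=-5193690.4357, Y=1987614.6563, Z=-3119238.7138
→ Helmert⁻¹: X=-5194075.4619, Y=1988165.0834, Z=-3118643.6423
→ geod (Bowring, a=6378137.000): φ=-29.44579400°, λ=159.05437600°, h=3294.8410 m

φ=-29.445794°, λ=159.054376°, h=3294.841 m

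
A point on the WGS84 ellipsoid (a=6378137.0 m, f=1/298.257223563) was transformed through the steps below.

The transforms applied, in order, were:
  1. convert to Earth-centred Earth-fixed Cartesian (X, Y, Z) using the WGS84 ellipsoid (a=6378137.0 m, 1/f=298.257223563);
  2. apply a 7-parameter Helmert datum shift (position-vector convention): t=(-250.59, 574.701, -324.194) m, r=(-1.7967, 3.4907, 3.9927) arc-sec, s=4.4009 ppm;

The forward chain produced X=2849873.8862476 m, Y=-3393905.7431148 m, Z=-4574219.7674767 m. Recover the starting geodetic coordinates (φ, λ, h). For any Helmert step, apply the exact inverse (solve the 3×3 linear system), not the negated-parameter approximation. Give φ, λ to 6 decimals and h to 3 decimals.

φ=-46.092427°, λ=-49.982017°, h=2052.374 m

start: X=2849873.8862, Y=-3393905.7431, Z=-4574219.7675 m
→ Helmert⁻¹: X=2850123.6309, Y=-3394480.8344, Z=-4573856.7787
→ geod (Bowring, a=6378137.000): φ=-46.09242700°, λ=-49.98201700°, h=2052.3740 m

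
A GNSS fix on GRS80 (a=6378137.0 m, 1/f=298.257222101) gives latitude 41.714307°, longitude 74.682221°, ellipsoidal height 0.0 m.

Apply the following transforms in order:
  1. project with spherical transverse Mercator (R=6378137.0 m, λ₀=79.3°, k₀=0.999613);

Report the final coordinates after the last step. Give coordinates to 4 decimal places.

E=-383621.7237 m, N=4652116.8553 m

start: φ=41.714307°, λ=74.682221°, h=0.000 m
→ tm (R=6378137.0, λ₀=79.3°): E=-383621.7237, N=4652116.8553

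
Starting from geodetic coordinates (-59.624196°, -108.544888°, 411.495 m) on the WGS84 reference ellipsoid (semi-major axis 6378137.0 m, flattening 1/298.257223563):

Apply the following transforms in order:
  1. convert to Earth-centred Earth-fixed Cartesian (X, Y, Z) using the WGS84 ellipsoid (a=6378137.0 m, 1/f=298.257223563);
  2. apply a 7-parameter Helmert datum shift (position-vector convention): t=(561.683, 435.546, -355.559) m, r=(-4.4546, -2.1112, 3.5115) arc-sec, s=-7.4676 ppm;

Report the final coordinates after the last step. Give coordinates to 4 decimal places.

X=-1027729.7984 m, Y=-3065279.5542 m, Z=-5480038.3511 m

start: φ=-59.624196°, λ=-108.544888°, h=411.495 m
→ ECEF (a=6378137.000, f=1/298.257223563): X=-1028407.4375, Y=-3065602.1419, Z=-5479779.3926
→ Helmert 7p (PV): X=-1027729.7984, Y=-3065279.5542, Z=-5480038.3511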